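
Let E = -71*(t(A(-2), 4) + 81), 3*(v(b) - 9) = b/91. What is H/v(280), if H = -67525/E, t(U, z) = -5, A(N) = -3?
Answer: 2633475/2109836 ≈ 1.2482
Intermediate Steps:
v(b) = 9 + b/273 (v(b) = 9 + (b/91)/3 = 9 + b/273)
E = -5396 (E = -71*(-5 + 81) = -71*76 = -5396)
H = 67525/5396 (H = -67525/(-5396) = -67525*(-1/5396) = 67525/5396 ≈ 12.514)
H/v(280) = 67525/(5396*(9 + (1/273)*280)) = 67525/(5396*(9 + 40/39)) = 67525/(5396*(391/39)) = (67525/5396)*(39/391) = 2633475/2109836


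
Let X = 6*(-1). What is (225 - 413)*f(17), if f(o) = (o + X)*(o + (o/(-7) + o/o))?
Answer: -225412/7 ≈ -32202.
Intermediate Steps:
X = -6
f(o) = (1 + 6*o/7)*(-6 + o) (f(o) = (o - 6)*(o + (o/(-7) + o/o)) = (-6 + o)*(o + (o*(-1/7) + 1)) = (-6 + o)*(o + (-o/7 + 1)) = (-6 + o)*(o + (1 - o/7)) = (-6 + o)*(1 + 6*o/7) = (1 + 6*o/7)*(-6 + o))
(225 - 413)*f(17) = (225 - 413)*(-6 - 29/7*17 + (6/7)*17**2) = -188*(-6 - 493/7 + (6/7)*289) = -188*(-6 - 493/7 + 1734/7) = -188*1199/7 = -225412/7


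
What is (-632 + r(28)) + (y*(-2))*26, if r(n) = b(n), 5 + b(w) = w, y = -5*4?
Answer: 431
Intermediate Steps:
y = -20
b(w) = -5 + w
r(n) = -5 + n
(-632 + r(28)) + (y*(-2))*26 = (-632 + (-5 + 28)) - 20*(-2)*26 = (-632 + 23) + 40*26 = -609 + 1040 = 431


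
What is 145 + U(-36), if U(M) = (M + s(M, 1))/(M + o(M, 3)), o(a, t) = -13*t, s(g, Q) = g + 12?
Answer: 729/5 ≈ 145.80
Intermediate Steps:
s(g, Q) = 12 + g
U(M) = (12 + 2*M)/(-39 + M) (U(M) = (M + (12 + M))/(M - 13*3) = (12 + 2*M)/(M - 39) = (12 + 2*M)/(-39 + M))
145 + U(-36) = 145 + 2*(6 - 36)/(-39 - 36) = 145 + 2*(-30)/(-75) = 145 + 2*(-1/75)*(-30) = 145 + ⅘ = 729/5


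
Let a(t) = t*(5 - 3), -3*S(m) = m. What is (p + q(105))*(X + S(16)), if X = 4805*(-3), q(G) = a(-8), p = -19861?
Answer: 859898897/3 ≈ 2.8663e+8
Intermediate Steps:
S(m) = -m/3
a(t) = 2*t (a(t) = t*2 = 2*t)
q(G) = -16 (q(G) = 2*(-8) = -16)
X = -14415
(p + q(105))*(X + S(16)) = (-19861 - 16)*(-14415 - 1/3*16) = -19877*(-14415 - 16/3) = -19877*(-43261/3) = 859898897/3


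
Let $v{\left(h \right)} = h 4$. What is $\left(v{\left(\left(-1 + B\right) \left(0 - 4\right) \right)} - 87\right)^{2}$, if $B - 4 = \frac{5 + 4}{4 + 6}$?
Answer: $\frac{558009}{25} \approx 22320.0$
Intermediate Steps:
$B = \frac{49}{10}$ ($B = 4 + \frac{5 + 4}{4 + 6} = 4 + \frac{9}{10} = \frac{49}{10} \approx 4.9$)
$v{\left(h \right)} = 4 h$
$\left(v{\left(\left(-1 + B\right) \left(0 - 4\right) \right)} - 87\right)^{2} = \left(4 \left(-1 + \frac{49}{10}\right) \left(0 - 4\right) - 87\right)^{2} = \left(4 \cdot \frac{39}{10} \left(-4\right) - 87\right)^{2} = \left(4 \left(- \frac{78}{5}\right) - 87\right)^{2} = \left(- \frac{312}{5} - 87\right)^{2} = \left(- \frac{747}{5}\right)^{2} = \frac{558009}{25}$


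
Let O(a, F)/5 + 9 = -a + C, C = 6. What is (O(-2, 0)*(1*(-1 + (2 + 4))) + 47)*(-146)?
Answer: -3212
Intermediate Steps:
O(a, F) = -15 - 5*a (O(a, F) = -45 + 5*(-a + 6) = -45 + 5*(6 - a) = -45 + (30 - 5*a) = -15 - 5*a)
(O(-2, 0)*(1*(-1 + (2 + 4))) + 47)*(-146) = ((-15 - 5*(-2))*(1*(-1 + (2 + 4))) + 47)*(-146) = ((-15 + 10)*(1*(-1 + 6)) + 47)*(-146) = (-5*5 + 47)*(-146) = (-25 + 47)*(-146) = 22*(-146) = -3212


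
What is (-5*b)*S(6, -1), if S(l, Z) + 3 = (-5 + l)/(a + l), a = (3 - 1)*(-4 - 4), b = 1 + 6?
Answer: 217/2 ≈ 108.50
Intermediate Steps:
b = 7
a = -16 (a = 2*(-8) = -16)
S(l, Z) = -3 + (-5 + l)/(-16 + l)
(-5*b)*S(6, -1) = (-5*7)*((43 - 2*6)/(-16 + 6)) = -35*(43 - 12)/(-10) = -(-7)*31/2 = -35*(-31/10) = 217/2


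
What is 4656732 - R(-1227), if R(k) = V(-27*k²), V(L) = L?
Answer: 45306015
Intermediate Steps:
R(k) = -27*k²
4656732 - R(-1227) = 4656732 - (-27)*(-1227)² = 4656732 - (-27)*1505529 = 4656732 - 1*(-40649283) = 4656732 + 40649283 = 45306015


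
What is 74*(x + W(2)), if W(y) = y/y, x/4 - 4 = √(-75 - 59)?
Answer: 1258 + 296*I*√134 ≈ 1258.0 + 3426.4*I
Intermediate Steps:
x = 16 + 4*I*√134 (x = 16 + 4*√(-75 - 59) = 16 + 4*√(-134) = 16 + 4*(I*√134) = 16 + 4*I*√134 ≈ 16.0 + 46.303*I)
W(y) = 1
74*(x + W(2)) = 74*((16 + 4*I*√134) + 1) = 74*(17 + 4*I*√134) = 1258 + 296*I*√134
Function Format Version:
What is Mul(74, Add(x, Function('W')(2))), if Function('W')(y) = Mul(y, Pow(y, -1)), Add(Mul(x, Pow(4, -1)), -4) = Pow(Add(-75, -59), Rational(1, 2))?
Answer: Add(1258, Mul(296, I, Pow(134, Rational(1, 2)))) ≈ Add(1258.0, Mul(3426.4, I))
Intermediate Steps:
x = Add(16, Mul(4, I, Pow(134, Rational(1, 2)))) (x = Add(16, Mul(4, Pow(Add(-75, -59), Rational(1, 2)))) = Add(16, Mul(4, Pow(-134, Rational(1, 2)))) = Add(16, Mul(4, Mul(I, Pow(134, Rational(1, 2))))) = Add(16, Mul(4, I, Pow(134, Rational(1, 2)))) ≈ Add(16.000, Mul(46.303, I)))
Function('W')(y) = 1
Mul(74, Add(x, Function('W')(2))) = Mul(74, Add(Add(16, Mul(4, I, Pow(134, Rational(1, 2)))), 1)) = Mul(74, Add(17, Mul(4, I, Pow(134, Rational(1, 2))))) = Add(1258, Mul(296, I, Pow(134, Rational(1, 2))))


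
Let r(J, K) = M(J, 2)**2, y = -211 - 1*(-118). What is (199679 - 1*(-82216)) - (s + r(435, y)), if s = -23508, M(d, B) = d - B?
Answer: 117914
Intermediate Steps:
y = -93 (y = -211 + 118 = -93)
r(J, K) = (-2 + J)**2 (r(J, K) = (J - 1*2)**2 = (J - 2)**2 = (-2 + J)**2)
(199679 - 1*(-82216)) - (s + r(435, y)) = (199679 - 1*(-82216)) - (-23508 + (-2 + 435)**2) = (199679 + 82216) - (-23508 + 433**2) = 281895 - (-23508 + 187489) = 281895 - 1*163981 = 281895 - 163981 = 117914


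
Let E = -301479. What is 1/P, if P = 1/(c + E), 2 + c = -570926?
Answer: -872407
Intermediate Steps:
c = -570928 (c = -2 - 570926 = -570928)
P = -1/872407 (P = 1/(-570928 - 301479) = 1/(-872407) = -1/872407 ≈ -1.1463e-6)
1/P = 1/(-1/872407) = -872407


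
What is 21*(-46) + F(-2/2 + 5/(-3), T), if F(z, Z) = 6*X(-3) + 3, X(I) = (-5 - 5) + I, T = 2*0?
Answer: -1041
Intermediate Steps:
T = 0
X(I) = -10 + I
F(z, Z) = -75 (F(z, Z) = 6*(-10 - 3) + 3 = 6*(-13) + 3 = -78 + 3 = -75)
21*(-46) + F(-2/2 + 5/(-3), T) = 21*(-46) - 75 = -966 - 75 = -1041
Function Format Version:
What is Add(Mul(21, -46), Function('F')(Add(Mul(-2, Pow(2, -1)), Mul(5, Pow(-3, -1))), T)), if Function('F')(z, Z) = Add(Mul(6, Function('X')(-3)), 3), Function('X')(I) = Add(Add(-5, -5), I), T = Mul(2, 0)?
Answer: -1041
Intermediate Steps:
T = 0
Function('X')(I) = Add(-10, I)
Function('F')(z, Z) = -75 (Function('F')(z, Z) = Add(Mul(6, Add(-10, -3)), 3) = Add(Mul(6, -13), 3) = Add(-78, 3) = -75)
Add(Mul(21, -46), Function('F')(Add(Mul(-2, Pow(2, -1)), Mul(5, Pow(-3, -1))), T)) = Add(Mul(21, -46), -75) = Add(-966, -75) = -1041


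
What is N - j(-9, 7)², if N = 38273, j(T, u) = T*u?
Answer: 34304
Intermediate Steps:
N - j(-9, 7)² = 38273 - (-9*7)² = 38273 - 1*(-63)² = 38273 - 1*3969 = 38273 - 3969 = 34304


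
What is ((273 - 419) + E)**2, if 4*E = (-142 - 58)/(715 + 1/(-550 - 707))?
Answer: 4308670907978089/201939688129 ≈ 21336.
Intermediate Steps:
E = -31425/449377 (E = ((-142 - 58)/(715 + 1/(-550 - 707)))/4 = (-200/(715 + 1/(-1257)))/4 = (-200/(715 - 1/1257))/4 = (-200/898754/1257)/4 = (-200*1257/898754)/4 = (1/4)*(-125700/449377) = -31425/449377 ≈ -0.069930)
((273 - 419) + E)**2 = ((273 - 419) - 31425/449377)**2 = (-146 - 31425/449377)**2 = (-65640467/449377)**2 = 4308670907978089/201939688129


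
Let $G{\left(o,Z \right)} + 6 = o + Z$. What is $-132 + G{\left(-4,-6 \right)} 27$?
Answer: $-564$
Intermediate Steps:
$G{\left(o,Z \right)} = -6 + Z + o$ ($G{\left(o,Z \right)} = -6 + \left(o + Z\right) = -6 + \left(Z + o\right) = -6 + Z + o$)
$-132 + G{\left(-4,-6 \right)} 27 = -132 + \left(-6 - 6 - 4\right) 27 = -132 - 432 = -564$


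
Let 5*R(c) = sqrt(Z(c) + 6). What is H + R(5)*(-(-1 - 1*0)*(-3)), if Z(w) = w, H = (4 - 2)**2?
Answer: 4 - 3*sqrt(11)/5 ≈ 2.0100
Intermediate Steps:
H = 4 (H = 2**2 = 4)
R(c) = sqrt(6 + c)/5 (R(c) = sqrt(c + 6)/5 = sqrt(6 + c)/5)
H + R(5)*(-(-1 - 1*0)*(-3)) = 4 + (sqrt(6 + 5)/5)*(-(-1 - 1*0)*(-3)) = 4 + (sqrt(11)/5)*(-(-1 + 0)*(-3)) = 4 + (sqrt(11)/5)*(-1*(-1)*(-3)) = 4 + (sqrt(11)/5)*(1*(-3)) = 4 + (sqrt(11)/5)*(-3) = 4 - 3*sqrt(11)/5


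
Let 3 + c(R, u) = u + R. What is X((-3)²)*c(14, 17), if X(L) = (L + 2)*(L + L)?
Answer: 5544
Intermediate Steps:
c(R, u) = -3 + R + u (c(R, u) = -3 + (u + R) = -3 + (R + u) = -3 + R + u)
X(L) = 2*L*(2 + L) (X(L) = (2 + L)*(2*L) = 2*L*(2 + L))
X((-3)²)*c(14, 17) = (2*(-3)²*(2 + (-3)²))*(-3 + 14 + 17) = (2*9*(2 + 9))*28 = (2*9*11)*28 = 198*28 = 5544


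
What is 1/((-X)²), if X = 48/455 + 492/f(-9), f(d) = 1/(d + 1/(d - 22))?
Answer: 198951025/3928696152793344 ≈ 5.0640e-8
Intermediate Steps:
f(d) = 1/(d + 1/(-22 + d))
X = -62679312/14105 (X = 48/455 + 492/(((-22 - 9)/(1 + (-9)² - 22*(-9)))) = 48*(1/455) + 492/((-31/(1 + 81 + 198))) = 48/455 + 492/((-31/280)) = 48/455 + 492/(((1/280)*(-31))) = 48/455 + 492/(-31/280) = 48/455 + 492*(-280/31) = 48/455 - 137760/31 = -62679312/14105 ≈ -4443.8)
1/((-X)²) = 1/((-1*(-62679312/14105))²) = 1/((62679312/14105)²) = 1/(3928696152793344/198951025) = 198951025/3928696152793344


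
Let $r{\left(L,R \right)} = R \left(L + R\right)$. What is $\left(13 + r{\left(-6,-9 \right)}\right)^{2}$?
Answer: $21904$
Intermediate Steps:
$\left(13 + r{\left(-6,-9 \right)}\right)^{2} = \left(13 - 9 \left(-6 - 9\right)\right)^{2} = \left(13 - -135\right)^{2} = \left(13 + 135\right)^{2} = 148^{2} = 21904$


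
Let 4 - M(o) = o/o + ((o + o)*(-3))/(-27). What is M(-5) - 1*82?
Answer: -701/9 ≈ -77.889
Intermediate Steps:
M(o) = 3 - 2*o/9 (M(o) = 4 - (o/o + ((o + o)*(-3))/(-27)) = 4 - (1 + ((2*o)*(-3))*(-1/27)) = 4 - (1 - 6*o*(-1/27)) = 4 - (1 + 2*o/9) = 4 + (-1 - 2*o/9) = 3 - 2*o/9)
M(-5) - 1*82 = (3 - 2/9*(-5)) - 1*82 = (3 + 10/9) - 82 = 37/9 - 82 = -701/9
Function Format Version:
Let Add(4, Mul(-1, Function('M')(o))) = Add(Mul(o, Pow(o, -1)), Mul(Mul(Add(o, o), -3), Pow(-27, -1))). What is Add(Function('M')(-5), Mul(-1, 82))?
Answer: Rational(-701, 9) ≈ -77.889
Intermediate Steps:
Function('M')(o) = Add(3, Mul(Rational(-2, 9), o)) (Function('M')(o) = Add(4, Mul(-1, Add(Mul(o, Pow(o, -1)), Mul(Mul(Add(o, o), -3), Pow(-27, -1))))) = Add(4, Mul(-1, Add(1, Mul(Mul(Mul(2, o), -3), Rational(-1, 27))))) = Add(4, Mul(-1, Add(1, Mul(Mul(-6, o), Rational(-1, 27))))) = Add(4, Mul(-1, Add(1, Mul(Rational(2, 9), o)))) = Add(4, Add(-1, Mul(Rational(-2, 9), o))) = Add(3, Mul(Rational(-2, 9), o)))
Add(Function('M')(-5), Mul(-1, 82)) = Add(Add(3, Mul(Rational(-2, 9), -5)), Mul(-1, 82)) = Add(Add(3, Rational(10, 9)), -82) = Add(Rational(37, 9), -82) = Rational(-701, 9)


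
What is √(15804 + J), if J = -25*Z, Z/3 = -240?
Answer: 6*√939 ≈ 183.86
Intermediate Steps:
Z = -720 (Z = 3*(-240) = -720)
J = 18000 (J = -25*(-720) = 18000)
√(15804 + J) = √(15804 + 18000) = √33804 = 6*√939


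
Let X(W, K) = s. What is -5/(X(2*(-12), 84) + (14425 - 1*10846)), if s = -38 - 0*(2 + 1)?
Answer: -5/3541 ≈ -0.0014120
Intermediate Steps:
s = -38 (s = -38 - 0*3 = -38 - 1*0 = -38 + 0 = -38)
X(W, K) = -38
-5/(X(2*(-12), 84) + (14425 - 1*10846)) = -5/(-38 + (14425 - 1*10846)) = -5/(-38 + (14425 - 10846)) = -5/(-38 + 3579) = -5/3541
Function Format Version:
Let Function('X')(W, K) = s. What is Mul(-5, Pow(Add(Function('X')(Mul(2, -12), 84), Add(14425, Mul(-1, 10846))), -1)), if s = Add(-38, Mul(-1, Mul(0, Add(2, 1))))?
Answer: Rational(-5, 3541) ≈ -0.0014120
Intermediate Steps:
s = -38 (s = Add(-38, Mul(-1, Mul(0, 3))) = Add(-38, Mul(-1, 0)) = Add(-38, 0) = -38)
Function('X')(W, K) = -38
Mul(-5, Pow(Add(Function('X')(Mul(2, -12), 84), Add(14425, Mul(-1, 10846))), -1)) = Mul(-5, Pow(Add(-38, Add(14425, Mul(-1, 10846))), -1)) = Mul(-5, Pow(Add(-38, Add(14425, -10846)), -1)) = Mul(-5, Pow(Add(-38, 3579), -1)) = Mul(-5, Pow(3541, -1)) = Mul(-5, Rational(1, 3541)) = Rational(-5, 3541)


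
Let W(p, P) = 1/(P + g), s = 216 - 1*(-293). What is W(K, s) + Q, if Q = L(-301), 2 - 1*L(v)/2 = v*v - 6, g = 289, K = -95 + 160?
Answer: -144586427/798 ≈ -1.8119e+5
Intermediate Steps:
K = 65
L(v) = 16 - 2*v² (L(v) = 4 - 2*(v*v - 6) = 4 - 2*(v² - 6) = 4 - 2*(-6 + v²) = 4 + (12 - 2*v²) = 16 - 2*v²)
s = 509 (s = 216 + 293 = 509)
Q = -181186 (Q = 16 - 2*(-301)² = 16 - 2*90601 = 16 - 181202 = -181186)
W(p, P) = 1/(289 + P) (W(p, P) = 1/(P + 289) = 1/(289 + P))
W(K, s) + Q = 1/(289 + 509) - 181186 = 1/798 - 181186 = -144586427/798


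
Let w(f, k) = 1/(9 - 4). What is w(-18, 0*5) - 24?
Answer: -119/5 ≈ -23.800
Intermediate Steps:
w(f, k) = 1/5
w(-18, 0*5) - 24 = 1/5 - 24 = -119/5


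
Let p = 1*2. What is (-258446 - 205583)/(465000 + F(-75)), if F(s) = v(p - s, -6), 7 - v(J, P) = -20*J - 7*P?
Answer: -464029/466505 ≈ -0.99469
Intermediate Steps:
p = 2
v(J, P) = 7 + 7*P + 20*J (v(J, P) = 7 - (-20*J - 7*P) = 7 + (7*P + 20*J) = 7 + 7*P + 20*J)
F(s) = 5 - 20*s (F(s) = 7 + 7*(-6) + 20*(2 - s) = 7 - 42 + (40 - 20*s) = 5 - 20*s)
(-258446 - 205583)/(465000 + F(-75)) = (-258446 - 205583)/(465000 + (5 - 20*(-75))) = -464029/(465000 + (5 + 1500)) = -464029/(465000 + 1505) = -464029/466505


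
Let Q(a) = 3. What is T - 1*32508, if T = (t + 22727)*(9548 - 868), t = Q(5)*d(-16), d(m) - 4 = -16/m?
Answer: 197368052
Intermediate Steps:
d(m) = 4 - 16/m
t = 15 (t = 3*(4 - 16/(-16)) = 3*(4 - 16*(-1/16)) = 3*(4 + 1) = 3*5 = 15)
T = 197400560 (T = (15 + 22727)*(9548 - 868) = 22742*8680 = 197400560)
T - 1*32508 = 197400560 - 1*32508 = 197400560 - 32508 = 197368052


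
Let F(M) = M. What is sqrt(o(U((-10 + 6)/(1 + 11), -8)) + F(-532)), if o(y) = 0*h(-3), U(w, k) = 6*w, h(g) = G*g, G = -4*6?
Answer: 2*I*sqrt(133) ≈ 23.065*I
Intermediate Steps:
G = -24
h(g) = -24*g
o(y) = 0 (o(y) = 0*(-24*(-3)) = 0*72 = 0)
sqrt(o(U((-10 + 6)/(1 + 11), -8)) + F(-532)) = sqrt(0 - 532) = sqrt(-532) = 2*I*sqrt(133)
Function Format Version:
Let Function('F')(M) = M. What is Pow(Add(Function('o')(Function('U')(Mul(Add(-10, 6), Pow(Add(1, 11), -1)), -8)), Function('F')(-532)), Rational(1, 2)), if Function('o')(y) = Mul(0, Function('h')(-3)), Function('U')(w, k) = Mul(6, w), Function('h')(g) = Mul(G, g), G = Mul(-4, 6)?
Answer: Mul(2, I, Pow(133, Rational(1, 2))) ≈ Mul(23.065, I)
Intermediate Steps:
G = -24
Function('h')(g) = Mul(-24, g)
Function('o')(y) = 0 (Function('o')(y) = Mul(0, Mul(-24, -3)) = Mul(0, 72) = 0)
Pow(Add(Function('o')(Function('U')(Mul(Add(-10, 6), Pow(Add(1, 11), -1)), -8)), Function('F')(-532)), Rational(1, 2)) = Pow(Add(0, -532), Rational(1, 2)) = Pow(-532, Rational(1, 2)) = Mul(2, I, Pow(133, Rational(1, 2)))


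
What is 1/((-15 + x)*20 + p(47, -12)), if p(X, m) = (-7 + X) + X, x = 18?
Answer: 1/147 ≈ 0.0068027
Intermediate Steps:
p(X, m) = -7 + 2*X
1/((-15 + x)*20 + p(47, -12)) = 1/((-15 + 18)*20 + (-7 + 2*47)) = 1/(3*20 + (-7 + 94)) = 1/(60 + 87) = 1/147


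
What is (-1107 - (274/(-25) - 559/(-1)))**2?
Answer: 1711973376/625 ≈ 2.7392e+6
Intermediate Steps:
(-1107 - (274/(-25) - 559/(-1)))**2 = (-1107 - (274*(-1/25) - 559*(-1)))**2 = (-1107 - (-274/25 + 559))**2 = (-1107 - 1*13701/25)**2 = (-1107 - 13701/25)**2 = (-41376/25)**2 = 1711973376/625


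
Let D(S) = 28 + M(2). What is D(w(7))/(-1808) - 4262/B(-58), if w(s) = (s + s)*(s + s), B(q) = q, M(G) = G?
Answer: 1925989/26216 ≈ 73.466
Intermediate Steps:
w(s) = 4*s² (w(s) = (2*s)*(2*s) = 4*s²)
D(S) = 30 (D(S) = 28 + 2 = 30)
D(w(7))/(-1808) - 4262/B(-58) = 30/(-1808) - 4262/(-58) = 30*(-1/1808) - 4262*(-1/58) = -15/904 + 2131/29 = 1925989/26216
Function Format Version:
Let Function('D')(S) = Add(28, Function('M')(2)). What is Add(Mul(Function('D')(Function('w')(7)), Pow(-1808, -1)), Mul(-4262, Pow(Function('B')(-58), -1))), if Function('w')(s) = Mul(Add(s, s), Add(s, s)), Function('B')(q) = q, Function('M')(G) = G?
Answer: Rational(1925989, 26216) ≈ 73.466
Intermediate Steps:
Function('w')(s) = Mul(4, Pow(s, 2)) (Function('w')(s) = Mul(Mul(2, s), Mul(2, s)) = Mul(4, Pow(s, 2)))
Function('D')(S) = 30 (Function('D')(S) = Add(28, 2) = 30)
Add(Mul(Function('D')(Function('w')(7)), Pow(-1808, -1)), Mul(-4262, Pow(Function('B')(-58), -1))) = Add(Mul(30, Pow(-1808, -1)), Mul(-4262, Pow(-58, -1))) = Add(Mul(30, Rational(-1, 1808)), Mul(-4262, Rational(-1, 58))) = Add(Rational(-15, 904), Rational(2131, 29)) = Rational(1925989, 26216)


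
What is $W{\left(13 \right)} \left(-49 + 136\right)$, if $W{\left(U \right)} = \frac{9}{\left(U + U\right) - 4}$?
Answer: $\frac{783}{22} \approx 35.591$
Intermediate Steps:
$W{\left(U \right)} = \frac{9}{-4 + 2 U}$ ($W{\left(U \right)} = \frac{9}{2 U - 4} = \frac{9}{-4 + 2 U}$)
$W{\left(13 \right)} \left(-49 + 136\right) = \frac{9}{2 \left(-2 + 13\right)} \left(-49 + 136\right) = \frac{9}{2 \cdot 11} \cdot 87 = \frac{9}{2} \cdot \frac{1}{11} \cdot 87 = \frac{9}{22} \cdot 87 = \frac{783}{22}$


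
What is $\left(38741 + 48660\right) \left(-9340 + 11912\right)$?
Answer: $224795372$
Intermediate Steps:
$\left(38741 + 48660\right) \left(-9340 + 11912\right) = 87401 \cdot 2572 = 224795372$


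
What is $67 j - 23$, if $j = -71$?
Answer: $-4780$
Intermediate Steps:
$67 j - 23 = 67 \left(-71\right) - 23 = -4757 - 23 = -4780$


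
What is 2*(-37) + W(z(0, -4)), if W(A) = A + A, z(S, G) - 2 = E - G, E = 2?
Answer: -58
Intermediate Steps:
z(S, G) = 4 - G (z(S, G) = 2 + (2 - G) = 4 - G)
W(A) = 2*A
2*(-37) + W(z(0, -4)) = 2*(-37) + 2*(4 - 1*(-4)) = -74 + 2*(4 + 4) = -74 + 2*8 = -74 + 16 = -58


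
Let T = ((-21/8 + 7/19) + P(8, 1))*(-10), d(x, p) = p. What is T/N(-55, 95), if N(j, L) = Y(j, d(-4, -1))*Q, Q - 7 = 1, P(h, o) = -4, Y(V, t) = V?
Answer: -951/6688 ≈ -0.14219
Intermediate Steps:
T = 4755/76 (T = ((-21/8 + 7/19) - 4)*(-10) = (-343/152 - 4)*(-10) = -951/152*(-10) = 4755/76 ≈ 62.566)
Q = 8 (Q = 7 + 1 = 8)
N(j, L) = 8*j (N(j, L) = j*8 = 8*j)
T/N(-55, 95) = 4755/(76*((8*(-55)))) = (4755/76)/(-440) = (4755/76)*(-1/440) = -951/6688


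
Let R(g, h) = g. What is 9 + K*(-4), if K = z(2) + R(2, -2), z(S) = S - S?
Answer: 1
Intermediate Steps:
z(S) = 0
K = 2 (K = 0 + 2 = 2)
9 + K*(-4) = 9 + 2*(-4) = 9 - 8 = 1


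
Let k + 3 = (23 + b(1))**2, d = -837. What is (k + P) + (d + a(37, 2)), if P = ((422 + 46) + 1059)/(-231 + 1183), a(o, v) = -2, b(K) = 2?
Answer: -205057/952 ≈ -215.40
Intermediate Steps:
k = 622 (k = -3 + (23 + 2)**2 = -3 + 25**2 = -3 + 625 = 622)
P = 1527/952 (P = (468 + 1059)/952 = 1527*(1/952) = 1527/952 ≈ 1.6040)
(k + P) + (d + a(37, 2)) = (622 + 1527/952) + (-837 - 2) = 593671/952 - 839 = -205057/952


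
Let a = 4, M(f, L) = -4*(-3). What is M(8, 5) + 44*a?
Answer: 188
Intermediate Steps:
M(f, L) = 12
M(8, 5) + 44*a = 12 + 44*4 = 12 + 176 = 188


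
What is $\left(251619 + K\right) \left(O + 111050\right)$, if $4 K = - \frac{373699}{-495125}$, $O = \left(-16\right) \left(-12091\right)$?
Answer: $\frac{75872512032457347}{990250} \approx 7.662 \cdot 10^{10}$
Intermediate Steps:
$O = 193456$
$K = \frac{373699}{1980500}$ ($K = \frac{\left(-373699\right) \frac{1}{-495125}}{4} = \frac{\left(-373699\right) \left(- \frac{1}{495125}\right)}{4} = \frac{1}{4} \cdot \frac{373699}{495125} = \frac{373699}{1980500} \approx 0.18869$)
$\left(251619 + K\right) \left(O + 111050\right) = \left(251619 + \frac{373699}{1980500}\right) \left(193456 + 111050\right) = \frac{498331803199}{1980500} \cdot 304506 = \frac{75872512032457347}{990250}$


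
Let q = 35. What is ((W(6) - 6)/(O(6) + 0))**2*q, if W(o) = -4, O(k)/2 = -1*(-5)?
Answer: 35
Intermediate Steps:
O(k) = 10 (O(k) = 2*(-1*(-5)) = 2*5 = 10)
((W(6) - 6)/(O(6) + 0))**2*q = ((-4 - 6)/(10 + 0))**2*35 = (-10/10)**2*35 = (-10*1/10)**2*35 = (-1)**2*35 = 1*35 = 35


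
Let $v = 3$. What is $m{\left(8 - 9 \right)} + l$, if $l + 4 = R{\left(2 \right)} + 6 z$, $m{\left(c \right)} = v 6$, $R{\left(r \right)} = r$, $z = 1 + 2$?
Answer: $34$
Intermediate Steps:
$z = 3$
$m{\left(c \right)} = 18$ ($m{\left(c \right)} = 3 \cdot 6 = 18$)
$l = 16$ ($l = -4 + \left(2 + 6 \cdot 3\right) = -4 + \left(2 + 18\right) = -4 + 20 = 16$)
$m{\left(8 - 9 \right)} + l = 18 + 16 = 34$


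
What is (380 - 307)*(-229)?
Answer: -16717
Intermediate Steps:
(380 - 307)*(-229) = 73*(-229) = -16717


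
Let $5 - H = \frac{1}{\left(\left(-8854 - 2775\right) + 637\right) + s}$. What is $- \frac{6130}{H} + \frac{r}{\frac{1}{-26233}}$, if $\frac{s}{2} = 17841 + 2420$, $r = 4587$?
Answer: $- \frac{17766899026279}{147649} \approx -1.2033 \cdot 10^{8}$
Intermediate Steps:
$s = 40522$ ($s = 2 \left(17841 + 2420\right) = 2 \cdot 20261 = 40522$)
$H = \frac{147649}{29530}$ ($H = 5 - \frac{1}{\left(\left(-8854 - 2775\right) + 637\right) + 40522} = 5 - \frac{1}{\left(-11629 + 637\right) + 40522} = 5 - \frac{1}{-10992 + 40522} = 5 - \frac{1}{29530} = \frac{147649}{29530} \approx 5.0$)
$- \frac{6130}{H} + \frac{r}{\frac{1}{-26233}} = - \frac{6130}{\frac{147649}{29530}} + \frac{4587}{\frac{1}{-26233}} = \left(-6130\right) \frac{29530}{147649} + \frac{4587}{- \frac{1}{26233}} = - \frac{181018900}{147649} + 4587 \left(-26233\right) = - \frac{181018900}{147649} - 120330771 = - \frac{17766899026279}{147649}$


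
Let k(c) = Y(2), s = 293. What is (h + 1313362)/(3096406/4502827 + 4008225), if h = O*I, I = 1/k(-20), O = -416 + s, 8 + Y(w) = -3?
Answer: 65052814465835/198531815333291 ≈ 0.32767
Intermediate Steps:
Y(w) = -11 (Y(w) = -8 - 3 = -11)
k(c) = -11
O = -123 (O = -416 + 293 = -123)
I = -1/11 (I = 1/(-11) = -1/11 ≈ -0.090909)
h = 123/11 (h = -123*(-1/11) = 123/11 ≈ 11.182)
(h + 1313362)/(3096406/4502827 + 4008225) = (123/11 + 1313362)/(3096406/4502827 + 4008225) = 14447105/(11*(3096406*(1/4502827) + 4008225)) = 14447105/(11*(3096406/4502827 + 4008225)) = 14447105/(11*(18048346848481/4502827)) = (14447105/11)*(4502827/18048346848481) = 65052814465835/198531815333291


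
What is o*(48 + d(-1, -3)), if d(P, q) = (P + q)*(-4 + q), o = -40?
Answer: -3040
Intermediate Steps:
d(P, q) = (-4 + q)*(P + q)
o*(48 + d(-1, -3)) = -40*(48 + ((-3)² - 4*(-1) - 4*(-3) - 1*(-3))) = -40*(48 + (9 + 4 + 12 + 3)) = -40*(48 + 28) = -40*76 = -3040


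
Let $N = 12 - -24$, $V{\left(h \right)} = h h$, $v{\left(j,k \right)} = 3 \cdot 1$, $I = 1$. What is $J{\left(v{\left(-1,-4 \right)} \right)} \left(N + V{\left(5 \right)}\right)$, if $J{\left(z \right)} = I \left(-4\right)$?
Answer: $-244$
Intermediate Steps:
$v{\left(j,k \right)} = 3$
$V{\left(h \right)} = h^{2}$
$J{\left(z \right)} = -4$ ($J{\left(z \right)} = 1 \left(-4\right) = -4$)
$N = 36$ ($N = 12 + 24 = 36$)
$J{\left(v{\left(-1,-4 \right)} \right)} \left(N + V{\left(5 \right)}\right) = - 4 \left(36 + 5^{2}\right) = - 4 \left(36 + 25\right) = \left(-4\right) 61 = -244$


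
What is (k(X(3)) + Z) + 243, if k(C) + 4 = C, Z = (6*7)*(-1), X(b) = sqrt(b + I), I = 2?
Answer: 197 + sqrt(5) ≈ 199.24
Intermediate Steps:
X(b) = sqrt(2 + b) (X(b) = sqrt(b + 2) = sqrt(2 + b))
Z = -42 (Z = 42*(-1) = -42)
k(C) = -4 + C
(k(X(3)) + Z) + 243 = ((-4 + sqrt(2 + 3)) - 42) + 243 = ((-4 + sqrt(5)) - 42) + 243 = (-46 + sqrt(5)) + 243 = 197 + sqrt(5)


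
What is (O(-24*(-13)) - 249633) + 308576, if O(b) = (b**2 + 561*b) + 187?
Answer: 331506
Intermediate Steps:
O(b) = 187 + b**2 + 561*b
(O(-24*(-13)) - 249633) + 308576 = ((187 + (-24*(-13))**2 + 561*(-24*(-13))) - 249633) + 308576 = ((187 + 312**2 + 561*312) - 249633) + 308576 = ((187 + 97344 + 175032) - 249633) + 308576 = (272563 - 249633) + 308576 = 22930 + 308576 = 331506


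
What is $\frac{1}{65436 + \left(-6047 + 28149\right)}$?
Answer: $\frac{1}{87538} \approx 1.1424 \cdot 10^{-5}$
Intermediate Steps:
$\frac{1}{65436 + \left(-6047 + 28149\right)} = \frac{1}{65436 + 22102} = \frac{1}{87538}$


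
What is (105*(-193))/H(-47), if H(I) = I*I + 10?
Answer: -2895/317 ≈ -9.1325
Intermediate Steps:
H(I) = 10 + I**2 (H(I) = I**2 + 10 = 10 + I**2)
(105*(-193))/H(-47) = (105*(-193))/(10 + (-47)**2) = -20265/(10 + 2209) = -20265/2219 = -20265*1/2219 = -2895/317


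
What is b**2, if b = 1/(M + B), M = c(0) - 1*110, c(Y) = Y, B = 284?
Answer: 1/30276 ≈ 3.3029e-5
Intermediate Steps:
M = -110 (M = 0 - 1*110 = 0 - 110 = -110)
b = 1/174 (b = 1/(-110 + 284) = 1/174 ≈ 0.0057471)
b**2 = (1/174)**2 = 1/30276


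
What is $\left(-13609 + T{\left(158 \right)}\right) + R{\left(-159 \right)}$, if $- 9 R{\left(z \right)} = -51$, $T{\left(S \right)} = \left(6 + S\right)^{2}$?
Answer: $\frac{39878}{3} \approx 13293.0$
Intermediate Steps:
$R{\left(z \right)} = \frac{17}{3}$ ($R{\left(z \right)} = \left(- \frac{1}{9}\right) \left(-51\right) = \frac{17}{3}$)
$\left(-13609 + T{\left(158 \right)}\right) + R{\left(-159 \right)} = \left(-13609 + \left(6 + 158\right)^{2}\right) + \frac{17}{3} = \left(-13609 + 164^{2}\right) + \frac{17}{3} = \left(-13609 + 26896\right) + \frac{17}{3} = 13287 + \frac{17}{3} = \frac{39878}{3}$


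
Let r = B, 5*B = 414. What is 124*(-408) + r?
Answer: -252546/5 ≈ -50509.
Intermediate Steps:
B = 414/5 (B = (⅕)*414 = 414/5 ≈ 82.800)
r = 414/5 ≈ 82.800
124*(-408) + r = 124*(-408) + 414/5 = -50592 + 414/5 = -252546/5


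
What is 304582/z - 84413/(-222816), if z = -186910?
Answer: -26044054541/20823269280 ≈ -1.2507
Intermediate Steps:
304582/z - 84413/(-222816) = 304582/(-186910) - 84413/(-222816) = 304582*(-1/186910) - 84413*(-1/222816) = -152291/93455 + 84413/222816 = -26044054541/20823269280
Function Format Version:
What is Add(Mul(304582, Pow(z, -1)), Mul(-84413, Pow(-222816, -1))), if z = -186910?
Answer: Rational(-26044054541, 20823269280) ≈ -1.2507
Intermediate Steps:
Add(Mul(304582, Pow(z, -1)), Mul(-84413, Pow(-222816, -1))) = Add(Mul(304582, Pow(-186910, -1)), Mul(-84413, Pow(-222816, -1))) = Add(Mul(304582, Rational(-1, 186910)), Mul(-84413, Rational(-1, 222816))) = Add(Rational(-152291, 93455), Rational(84413, 222816)) = Rational(-26044054541, 20823269280)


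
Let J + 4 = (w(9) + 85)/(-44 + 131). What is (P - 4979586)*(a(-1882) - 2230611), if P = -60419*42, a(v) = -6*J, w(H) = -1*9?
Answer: 486265396915200/29 ≈ 1.6768e+13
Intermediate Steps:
w(H) = -9
J = -272/87 (J = -4 + (-9 + 85)/(-44 + 131) = -4 + 76/87 = -272/87 ≈ -3.1264)
a(v) = 544/29 (a(v) = -6*(-272/87) = 544/29)
P = -2537598
(P - 4979586)*(a(-1882) - 2230611) = (-2537598 - 4979586)*(544/29 - 2230611) = -7517184*(-64687175/29) = 486265396915200/29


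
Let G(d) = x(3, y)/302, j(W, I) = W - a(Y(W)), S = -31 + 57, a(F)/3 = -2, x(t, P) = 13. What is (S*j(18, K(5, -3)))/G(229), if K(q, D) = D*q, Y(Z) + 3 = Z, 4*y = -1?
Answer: 14496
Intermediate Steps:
y = -1/4 (y = (1/4)*(-1) = -1/4 ≈ -0.25000)
Y(Z) = -3 + Z
a(F) = -6 (a(F) = 3*(-2) = -6)
S = 26
j(W, I) = 6 + W (j(W, I) = W - 1*(-6) = W + 6 = 6 + W)
G(d) = 13/302
(S*j(18, K(5, -3)))/G(229) = (26*(6 + 18))/(13/302) = (26*24)*(302/13) = 624*(302/13) = 14496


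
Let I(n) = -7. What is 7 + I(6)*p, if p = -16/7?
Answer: 23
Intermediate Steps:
p = -16/7 (p = -16*1/7 = -16/7 ≈ -2.2857)
7 + I(6)*p = 7 - 7*(-16/7) = 7 + 16 = 23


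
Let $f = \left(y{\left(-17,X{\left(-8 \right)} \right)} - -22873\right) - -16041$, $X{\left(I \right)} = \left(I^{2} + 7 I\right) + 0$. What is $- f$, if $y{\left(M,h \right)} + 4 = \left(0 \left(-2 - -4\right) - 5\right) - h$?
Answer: $-38897$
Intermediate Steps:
$X{\left(I \right)} = I^{2} + 7 I$
$y{\left(M,h \right)} = -9 - h$ ($y{\left(M,h \right)} = -4 - \left(5 + h\right) = -9 - h$)
$f = 38897$ ($f = \left(\left(-9 - - 8 \left(7 - 8\right)\right) - -22873\right) - -16041 = \left(\left(-9 - \left(-8\right) \left(-1\right)\right) + 22873\right) + 16041 = \left(\left(-9 - 8\right) + 22873\right) + 16041 = \left(-17 + 22873\right) + 16041 = 22856 + 16041 = 38897$)
$- f = \left(-1\right) 38897 = -38897$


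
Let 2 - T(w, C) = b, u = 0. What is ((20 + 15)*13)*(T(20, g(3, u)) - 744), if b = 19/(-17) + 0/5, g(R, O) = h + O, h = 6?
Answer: -5730725/17 ≈ -3.3710e+5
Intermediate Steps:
g(R, O) = 6 + O
b = -19/17 (b = 19*(-1/17) + 0*(⅕) = -19/17 + 0 = -19/17 ≈ -1.1176)
T(w, C) = 53/17 (T(w, C) = 2 - 1*(-19/17) = 2 + 19/17 = 53/17)
((20 + 15)*13)*(T(20, g(3, u)) - 744) = ((20 + 15)*13)*(53/17 - 744) = (35*13)*(-12595/17) = 455*(-12595/17) = -5730725/17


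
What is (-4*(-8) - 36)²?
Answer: 16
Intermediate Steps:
(-4*(-8) - 36)² = (32 - 36)² = (-4)² = 16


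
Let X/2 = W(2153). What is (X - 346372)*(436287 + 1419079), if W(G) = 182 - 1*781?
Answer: -644869560620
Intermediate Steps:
W(G) = -599 (W(G) = 182 - 781 = -599)
X = -1198 (X = 2*(-599) = -1198)
(X - 346372)*(436287 + 1419079) = (-1198 - 346372)*(436287 + 1419079) = -347570*1855366 = -644869560620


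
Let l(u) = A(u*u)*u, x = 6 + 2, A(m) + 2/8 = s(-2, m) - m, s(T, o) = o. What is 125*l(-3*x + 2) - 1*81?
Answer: 1213/2 ≈ 606.50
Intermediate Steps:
A(m) = -¼ (A(m) = -¼ + (m - m) = -¼ + 0 = -¼)
x = 8
l(u) = -u/4
125*l(-3*x + 2) - 1*81 = 125*(-(-3*8 + 2)/4) - 1*81 = 125*(-(-24 + 2)/4) - 81 = 125*(-¼*(-22)) - 81 = 125*(11/2) - 81 = 1375/2 - 81 = 1213/2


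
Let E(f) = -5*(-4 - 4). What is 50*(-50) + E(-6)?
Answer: -2460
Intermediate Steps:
E(f) = 40 (E(f) = -5*(-8) = 40)
50*(-50) + E(-6) = 50*(-50) + 40 = -2500 + 40 = -2460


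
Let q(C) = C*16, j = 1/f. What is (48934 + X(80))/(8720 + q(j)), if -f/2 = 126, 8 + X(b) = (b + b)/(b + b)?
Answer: 3082401/549356 ≈ 5.6109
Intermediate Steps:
X(b) = -7 (X(b) = -8 + (b + b)/(b + b) = -8 + (2*b)/((2*b)) = -8 + (2*b)*(1/(2*b)) = -8 + 1 = -7)
f = -252 (f = -2*126 = -252)
j = -1/252 (j = 1/(-252) = -1/252 ≈ -0.0039683)
q(C) = 16*C
(48934 + X(80))/(8720 + q(j)) = (48934 - 7)/(8720 + 16*(-1/252)) = 48927/(8720 - 4/63) = 48927/(549356/63) = 48927*(63/549356) = 3082401/549356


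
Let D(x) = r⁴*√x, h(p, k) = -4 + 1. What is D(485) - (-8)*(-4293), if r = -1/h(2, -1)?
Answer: -34344 + √485/81 ≈ -34344.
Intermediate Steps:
h(p, k) = -3
r = ⅓ (r = -1/(-3) = -1*(-⅓) = ⅓ ≈ 0.33333)
D(x) = √x/81 (D(x) = (⅓)⁴*√x = √x/81)
D(485) - (-8)*(-4293) = √485/81 - (-8)*(-4293) = √485/81 - 1*34344 = √485/81 - 34344 = -34344 + √485/81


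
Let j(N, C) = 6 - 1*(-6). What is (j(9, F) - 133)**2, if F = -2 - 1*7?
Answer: 14641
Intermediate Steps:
F = -9 (F = -2 - 7 = -9)
j(N, C) = 12 (j(N, C) = 6 + 6 = 12)
(j(9, F) - 133)**2 = (12 - 133)**2 = (-121)**2 = 14641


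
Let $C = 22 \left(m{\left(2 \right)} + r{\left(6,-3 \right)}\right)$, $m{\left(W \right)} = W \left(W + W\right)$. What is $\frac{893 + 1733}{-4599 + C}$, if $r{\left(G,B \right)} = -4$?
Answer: $- \frac{202}{347} \approx -0.58213$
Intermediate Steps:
$m{\left(W \right)} = 2 W^{2}$ ($m{\left(W \right)} = W 2 W = 2 W^{2}$)
$C = 88$ ($C = 22 \left(2 \cdot 2^{2} - 4\right) = 22 \left(2 \cdot 4 - 4\right) = 22 \left(8 - 4\right) = 22 \cdot 4 = 88$)
$\frac{893 + 1733}{-4599 + C} = \frac{893 + 1733}{-4599 + 88} = \frac{2626}{-4511} = 2626 \left(- \frac{1}{4511}\right) = - \frac{202}{347}$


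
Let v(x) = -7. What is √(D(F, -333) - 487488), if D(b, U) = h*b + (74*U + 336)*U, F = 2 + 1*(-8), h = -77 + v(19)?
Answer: √7606914 ≈ 2758.1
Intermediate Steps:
h = -84 (h = -77 - 7 = -84)
F = -6 (F = 2 - 8 = -6)
D(b, U) = -84*b + U*(336 + 74*U) (D(b, U) = -84*b + (74*U + 336)*U = -84*b + (336 + 74*U)*U = -84*b + U*(336 + 74*U))
√(D(F, -333) - 487488) = √((-84*(-6) + 74*(-333)² + 336*(-333)) - 487488) = √((504 + 74*110889 - 111888) - 487488) = √((504 + 8205786 - 111888) - 487488) = √(8094402 - 487488) = √7606914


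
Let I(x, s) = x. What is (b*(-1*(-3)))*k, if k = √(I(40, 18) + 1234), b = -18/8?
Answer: -189*√26/4 ≈ -240.93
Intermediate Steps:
b = -9/4 (b = -18*⅛ = -9/4 ≈ -2.2500)
k = 7*√26 (k = √(40 + 1234) = √1274 = 7*√26 ≈ 35.693)
(b*(-1*(-3)))*k = (-(-9)*(-3)/4)*(7*√26) = (-9/4*3)*(7*√26) = -189*√26/4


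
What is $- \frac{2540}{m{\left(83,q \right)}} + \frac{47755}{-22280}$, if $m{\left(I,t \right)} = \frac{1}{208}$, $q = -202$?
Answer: $- \frac{2354203471}{4456} \approx -5.2832 \cdot 10^{5}$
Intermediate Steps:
$m{\left(I,t \right)} = \frac{1}{208}$
$- \frac{2540}{m{\left(83,q \right)}} + \frac{47755}{-22280} = - 2540 \frac{1}{\frac{1}{208}} + \frac{47755}{-22280} = \left(-2540\right) 208 + 47755 \left(- \frac{1}{22280}\right) = -528320 - \frac{9551}{4456} = - \frac{2354203471}{4456}$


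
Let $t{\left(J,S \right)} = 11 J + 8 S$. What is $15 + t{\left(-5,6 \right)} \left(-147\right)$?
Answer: $1044$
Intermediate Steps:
$t{\left(J,S \right)} = 8 S + 11 J$
$15 + t{\left(-5,6 \right)} \left(-147\right) = 15 + \left(8 \cdot 6 + 11 \left(-5\right)\right) \left(-147\right) = 15 + \left(48 - 55\right) \left(-147\right) = 15 - -1029 = 15 + 1029 = 1044$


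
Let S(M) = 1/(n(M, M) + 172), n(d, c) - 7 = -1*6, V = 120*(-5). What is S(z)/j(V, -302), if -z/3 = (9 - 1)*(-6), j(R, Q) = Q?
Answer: -1/52246 ≈ -1.9140e-5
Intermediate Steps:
V = -600
z = 144 (z = -3*(9 - 1)*(-6) = -24*(-6) = -3*(-48) = 144)
n(d, c) = 1 (n(d, c) = 7 - 1*6 = 7 - 6 = 1)
S(M) = 1/173 (S(M) = 1/(1 + 172) = 1/173)
S(z)/j(V, -302) = (1/173)/(-302) = (1/173)*(-1/302) = -1/52246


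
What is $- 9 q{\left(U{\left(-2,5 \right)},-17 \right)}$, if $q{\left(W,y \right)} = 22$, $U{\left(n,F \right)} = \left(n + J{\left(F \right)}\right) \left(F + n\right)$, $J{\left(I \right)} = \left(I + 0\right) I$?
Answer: $-198$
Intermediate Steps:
$J{\left(I \right)} = I^{2}$ ($J{\left(I \right)} = I I = I^{2}$)
$U{\left(n,F \right)} = \left(F + n\right) \left(n + F^{2}\right)$ ($U{\left(n,F \right)} = \left(n + F^{2}\right) \left(F + n\right) = \left(F + n\right) \left(n + F^{2}\right)$)
$- 9 q{\left(U{\left(-2,5 \right)},-17 \right)} = \left(-9\right) 22 = -198$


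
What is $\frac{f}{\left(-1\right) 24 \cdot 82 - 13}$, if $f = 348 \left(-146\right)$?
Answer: $\frac{50808}{1981} \approx 25.648$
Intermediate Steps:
$f = -50808$
$\frac{f}{\left(-1\right) 24 \cdot 82 - 13} = - \frac{50808}{\left(-1\right) 24 \cdot 82 - 13} = - \frac{50808}{\left(-24\right) 82 - 13} = - \frac{50808}{-1968 - 13} = - \frac{50808}{-1981} = \left(-50808\right) \left(- \frac{1}{1981}\right) = \frac{50808}{1981}$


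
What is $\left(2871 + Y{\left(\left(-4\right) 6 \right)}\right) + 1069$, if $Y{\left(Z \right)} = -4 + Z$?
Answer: $3912$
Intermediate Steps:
$\left(2871 + Y{\left(\left(-4\right) 6 \right)}\right) + 1069 = \left(2871 - 28\right) + 1069 = 2843 + 1069 = 3912$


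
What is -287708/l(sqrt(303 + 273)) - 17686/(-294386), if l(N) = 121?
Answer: -42347533641/17810353 ≈ -2377.7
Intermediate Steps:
-287708/l(sqrt(303 + 273)) - 17686/(-294386) = -287708/121 - 17686/(-294386) = -287708*1/121 - 17686*(-1/294386) = -287708/121 + 8843/147193 = -42347533641/17810353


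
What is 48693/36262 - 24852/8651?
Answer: -479940081/313702562 ≈ -1.5299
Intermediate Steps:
48693/36262 - 24852/8651 = -479940081/313702562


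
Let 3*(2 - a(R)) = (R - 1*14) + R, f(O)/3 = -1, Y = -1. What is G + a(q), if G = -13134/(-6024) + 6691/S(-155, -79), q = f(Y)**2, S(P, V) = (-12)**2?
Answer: 1782341/36144 ≈ 49.312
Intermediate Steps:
f(O) = -3 (f(O) = 3*(-1) = -3)
S(P, V) = 144
q = 9 (q = (-3)**2 = 9)
a(R) = 20/3 - 2*R/3 (a(R) = 2 - ((R - 1*14) + R)/3 = 2 - ((R - 14) + R)/3 = 2 - ((-14 + R) + R)/3 = 2 - (-14 + 2*R)/3 = 2 + (14/3 - 2*R/3) = 20/3 - 2*R/3)
G = 1758245/36144 (G = -13134/(-6024) + 6691/144 = -13134*(-1/6024) + 6691*(1/144) = 2189/1004 + 6691/144 = 1758245/36144 ≈ 48.646)
G + a(q) = 1758245/36144 + (20/3 - 2/3*9) = 1758245/36144 + (20/3 - 6) = 1758245/36144 + 2/3 = 1782341/36144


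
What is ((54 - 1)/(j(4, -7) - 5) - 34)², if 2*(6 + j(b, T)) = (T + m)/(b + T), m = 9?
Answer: 1729225/1156 ≈ 1495.9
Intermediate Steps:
j(b, T) = -6 + (9 + T)/(2*(T + b)) (j(b, T) = -6 + ((T + 9)/(b + T))/2 = -6 + ((9 + T)/(T + b))/2 = -6 + (9 + T)/(2*(T + b)))
((54 - 1)/(j(4, -7) - 5) - 34)² = ((54 - 1)/((9 - 12*4 - 11*(-7))/(2*(-7 + 4)) - 5) - 34)² = (53/((½)*(9 - 48 + 77)/(-3) - 5) - 34)² = (53/((½)*(-⅓)*38 - 5) - 34)² = (53/(-19/3 - 5) - 34)² = (53/(-34/3) - 34)² = (53*(-3/34) - 34)² = (-159/34 - 34)² = (-1315/34)² = 1729225/1156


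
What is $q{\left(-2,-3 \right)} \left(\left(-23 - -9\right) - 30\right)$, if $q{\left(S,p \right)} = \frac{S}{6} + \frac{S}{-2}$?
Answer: $- \frac{88}{3} \approx -29.333$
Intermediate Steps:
$q{\left(S,p \right)} = - \frac{S}{3}$ ($q{\left(S,p \right)} = S \frac{1}{6} + S \left(- \frac{1}{2}\right) = \frac{S}{6} - \frac{S}{2} = - \frac{S}{3}$)
$q{\left(-2,-3 \right)} \left(\left(-23 - -9\right) - 30\right) = \left(- \frac{1}{3}\right) \left(-2\right) \left(\left(-23 - -9\right) - 30\right) = \frac{2 \left(\left(-23 + 9\right) - 30\right)}{3} = \frac{2 \left(-14 - 30\right)}{3} = \frac{2}{3} \left(-44\right) = - \frac{88}{3}$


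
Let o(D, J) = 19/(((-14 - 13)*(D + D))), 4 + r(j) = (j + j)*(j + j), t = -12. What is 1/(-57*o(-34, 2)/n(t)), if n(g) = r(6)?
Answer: -85680/361 ≈ -237.34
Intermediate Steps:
r(j) = -4 + 4*j**2 (r(j) = -4 + (j + j)*(j + j) = -4 + (2*j)*(2*j) = -4 + 4*j**2)
o(D, J) = -19/(54*D) (o(D, J) = 19/((-54*D)) = 19*(-1/(54*D)) = -19/(54*D))
n(g) = 140 (n(g) = -4 + 4*6**2 = -4 + 4*36 = -4 + 144 = 140)
1/(-57*o(-34, 2)/n(t)) = 1/(-57*(-19/54/(-34))/140) = 1/(-57*(-19/54*(-1/34))/140) = 1/(-361/(612*140)) = 1/(-57*19/257040) = 1/(-361/85680) = -85680/361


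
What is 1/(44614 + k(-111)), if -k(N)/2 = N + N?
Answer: 1/45058 ≈ 2.2194e-5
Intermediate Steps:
k(N) = -4*N (k(N) = -2*(N + N) = -4*N)
1/(44614 + k(-111)) = 1/(44614 - 4*(-111)) = 1/(44614 + 444) = 1/45058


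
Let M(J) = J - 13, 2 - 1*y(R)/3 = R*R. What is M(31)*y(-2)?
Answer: -108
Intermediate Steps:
y(R) = 6 - 3*R² (y(R) = 6 - 3*R*R = 6 - 3*R²)
M(J) = -13 + J
M(31)*y(-2) = (-13 + 31)*(6 - 3*(-2)²) = 18*(6 - 3*4) = 18*(6 - 12) = 18*(-6) = -108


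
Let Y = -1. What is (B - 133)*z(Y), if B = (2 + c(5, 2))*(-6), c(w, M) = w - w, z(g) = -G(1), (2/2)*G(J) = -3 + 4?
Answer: 145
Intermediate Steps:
G(J) = 1 (G(J) = -3 + 4 = 1)
z(g) = -1 (z(g) = -1*1 = -1)
c(w, M) = 0
B = -12 (B = (2 + 0)*(-6) = 2*(-6) = -12)
(B - 133)*z(Y) = (-12 - 133)*(-1) = -145*(-1) = 145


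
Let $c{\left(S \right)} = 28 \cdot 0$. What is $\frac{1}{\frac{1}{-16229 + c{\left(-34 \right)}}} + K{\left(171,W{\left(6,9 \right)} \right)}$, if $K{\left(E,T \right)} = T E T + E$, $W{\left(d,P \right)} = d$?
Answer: $-9902$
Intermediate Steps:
$c{\left(S \right)} = 0$
$K{\left(E,T \right)} = E + E T^{2}$ ($K{\left(E,T \right)} = E T T + E = E T^{2} + E = E + E T^{2}$)
$\frac{1}{\frac{1}{-16229 + c{\left(-34 \right)}}} + K{\left(171,W{\left(6,9 \right)} \right)} = \frac{1}{\frac{1}{-16229 + 0}} + 171 \left(1 + 6^{2}\right) = \frac{1}{\frac{1}{-16229}} + 171 \left(1 + 36\right) = \frac{1}{- \frac{1}{16229}} + 171 \cdot 37 = -16229 + 6327 = -9902$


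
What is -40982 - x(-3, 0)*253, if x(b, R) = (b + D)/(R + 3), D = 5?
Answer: -123452/3 ≈ -41151.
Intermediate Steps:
x(b, R) = (5 + b)/(3 + R) (x(b, R) = (b + 5)/(R + 3) = (5 + b)/(3 + R))
-40982 - x(-3, 0)*253 = -40982 - (5 - 3)/(3 + 0)*253 = -40982 - 2/3*253 = -40982 - (1/3)*2*253 = -40982 - 2*253/3 = -40982 - 1*506/3 = -40982 - 506/3 = -123452/3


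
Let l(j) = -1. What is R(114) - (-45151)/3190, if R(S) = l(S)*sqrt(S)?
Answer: 45151/3190 - sqrt(114) ≈ 3.4768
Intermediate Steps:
R(S) = -sqrt(S)
R(114) - (-45151)/3190 = -sqrt(114) - (-45151)/3190 = -sqrt(114) - 1*(-45151/3190) = -sqrt(114) + 45151/3190 = 45151/3190 - sqrt(114)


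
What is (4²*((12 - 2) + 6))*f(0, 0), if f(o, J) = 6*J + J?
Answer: 0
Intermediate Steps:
f(o, J) = 7*J
(4²*((12 - 2) + 6))*f(0, 0) = (4²*((12 - 2) + 6))*(7*0) = (16*(10 + 6))*0 = (16*16)*0 = 256*0 = 0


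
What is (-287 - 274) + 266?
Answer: -295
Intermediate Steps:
(-287 - 274) + 266 = -561 + 266 = -295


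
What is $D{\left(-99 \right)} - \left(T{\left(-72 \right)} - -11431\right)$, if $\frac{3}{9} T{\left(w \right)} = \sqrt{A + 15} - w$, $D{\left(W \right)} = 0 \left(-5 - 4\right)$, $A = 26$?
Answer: $-11647 - 3 \sqrt{41} \approx -11666.0$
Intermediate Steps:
$D{\left(W \right)} = 0$ ($D{\left(W \right)} = 0 \left(-9\right) = 0$)
$T{\left(w \right)} = - 3 w + 3 \sqrt{41}$ ($T{\left(w \right)} = 3 \left(\sqrt{26 + 15} - w\right) = 3 \left(\sqrt{41} - w\right) = - 3 w + 3 \sqrt{41}$)
$D{\left(-99 \right)} - \left(T{\left(-72 \right)} - -11431\right) = 0 - \left(\left(\left(-3\right) \left(-72\right) + 3 \sqrt{41}\right) - -11431\right) = 0 - \left(\left(216 + 3 \sqrt{41}\right) + 11431\right) = 0 - \left(11647 + 3 \sqrt{41}\right) = -11647 - 3 \sqrt{41}$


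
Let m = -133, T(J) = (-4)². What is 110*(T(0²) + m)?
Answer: -12870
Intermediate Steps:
T(J) = 16
110*(T(0²) + m) = 110*(16 - 133) = 110*(-117) = -12870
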